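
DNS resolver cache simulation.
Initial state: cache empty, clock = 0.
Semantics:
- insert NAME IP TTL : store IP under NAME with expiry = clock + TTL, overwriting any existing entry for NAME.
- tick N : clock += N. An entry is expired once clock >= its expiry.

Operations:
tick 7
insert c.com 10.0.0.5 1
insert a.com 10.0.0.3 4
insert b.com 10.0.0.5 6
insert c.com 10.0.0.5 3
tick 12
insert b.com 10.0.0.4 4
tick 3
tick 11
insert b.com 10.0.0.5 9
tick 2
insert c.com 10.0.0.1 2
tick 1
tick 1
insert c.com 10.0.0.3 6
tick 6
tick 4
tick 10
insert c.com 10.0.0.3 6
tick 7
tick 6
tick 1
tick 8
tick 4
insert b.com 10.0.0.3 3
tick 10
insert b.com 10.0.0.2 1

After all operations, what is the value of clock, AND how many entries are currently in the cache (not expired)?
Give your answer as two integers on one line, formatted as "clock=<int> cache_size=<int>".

Answer: clock=93 cache_size=1

Derivation:
Op 1: tick 7 -> clock=7.
Op 2: insert c.com -> 10.0.0.5 (expiry=7+1=8). clock=7
Op 3: insert a.com -> 10.0.0.3 (expiry=7+4=11). clock=7
Op 4: insert b.com -> 10.0.0.5 (expiry=7+6=13). clock=7
Op 5: insert c.com -> 10.0.0.5 (expiry=7+3=10). clock=7
Op 6: tick 12 -> clock=19. purged={a.com,b.com,c.com}
Op 7: insert b.com -> 10.0.0.4 (expiry=19+4=23). clock=19
Op 8: tick 3 -> clock=22.
Op 9: tick 11 -> clock=33. purged={b.com}
Op 10: insert b.com -> 10.0.0.5 (expiry=33+9=42). clock=33
Op 11: tick 2 -> clock=35.
Op 12: insert c.com -> 10.0.0.1 (expiry=35+2=37). clock=35
Op 13: tick 1 -> clock=36.
Op 14: tick 1 -> clock=37. purged={c.com}
Op 15: insert c.com -> 10.0.0.3 (expiry=37+6=43). clock=37
Op 16: tick 6 -> clock=43. purged={b.com,c.com}
Op 17: tick 4 -> clock=47.
Op 18: tick 10 -> clock=57.
Op 19: insert c.com -> 10.0.0.3 (expiry=57+6=63). clock=57
Op 20: tick 7 -> clock=64. purged={c.com}
Op 21: tick 6 -> clock=70.
Op 22: tick 1 -> clock=71.
Op 23: tick 8 -> clock=79.
Op 24: tick 4 -> clock=83.
Op 25: insert b.com -> 10.0.0.3 (expiry=83+3=86). clock=83
Op 26: tick 10 -> clock=93. purged={b.com}
Op 27: insert b.com -> 10.0.0.2 (expiry=93+1=94). clock=93
Final clock = 93
Final cache (unexpired): {b.com} -> size=1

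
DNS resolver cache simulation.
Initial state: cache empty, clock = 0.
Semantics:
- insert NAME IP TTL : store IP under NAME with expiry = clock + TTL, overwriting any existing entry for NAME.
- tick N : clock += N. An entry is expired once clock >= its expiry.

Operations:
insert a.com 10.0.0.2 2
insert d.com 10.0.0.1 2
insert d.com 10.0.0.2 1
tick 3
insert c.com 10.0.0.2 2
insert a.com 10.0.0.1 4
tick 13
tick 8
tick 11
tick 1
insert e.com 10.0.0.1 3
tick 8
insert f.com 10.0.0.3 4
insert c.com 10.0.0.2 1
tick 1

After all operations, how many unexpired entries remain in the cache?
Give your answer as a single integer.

Op 1: insert a.com -> 10.0.0.2 (expiry=0+2=2). clock=0
Op 2: insert d.com -> 10.0.0.1 (expiry=0+2=2). clock=0
Op 3: insert d.com -> 10.0.0.2 (expiry=0+1=1). clock=0
Op 4: tick 3 -> clock=3. purged={a.com,d.com}
Op 5: insert c.com -> 10.0.0.2 (expiry=3+2=5). clock=3
Op 6: insert a.com -> 10.0.0.1 (expiry=3+4=7). clock=3
Op 7: tick 13 -> clock=16. purged={a.com,c.com}
Op 8: tick 8 -> clock=24.
Op 9: tick 11 -> clock=35.
Op 10: tick 1 -> clock=36.
Op 11: insert e.com -> 10.0.0.1 (expiry=36+3=39). clock=36
Op 12: tick 8 -> clock=44. purged={e.com}
Op 13: insert f.com -> 10.0.0.3 (expiry=44+4=48). clock=44
Op 14: insert c.com -> 10.0.0.2 (expiry=44+1=45). clock=44
Op 15: tick 1 -> clock=45. purged={c.com}
Final cache (unexpired): {f.com} -> size=1

Answer: 1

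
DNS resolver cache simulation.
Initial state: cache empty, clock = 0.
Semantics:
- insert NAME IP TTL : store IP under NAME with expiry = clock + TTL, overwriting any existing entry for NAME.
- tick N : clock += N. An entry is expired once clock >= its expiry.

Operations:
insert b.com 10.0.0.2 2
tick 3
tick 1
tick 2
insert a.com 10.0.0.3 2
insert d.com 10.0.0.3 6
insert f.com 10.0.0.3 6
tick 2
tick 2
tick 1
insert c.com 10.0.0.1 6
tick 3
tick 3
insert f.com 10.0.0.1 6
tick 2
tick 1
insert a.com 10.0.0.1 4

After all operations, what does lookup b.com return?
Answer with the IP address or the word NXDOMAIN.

Op 1: insert b.com -> 10.0.0.2 (expiry=0+2=2). clock=0
Op 2: tick 3 -> clock=3. purged={b.com}
Op 3: tick 1 -> clock=4.
Op 4: tick 2 -> clock=6.
Op 5: insert a.com -> 10.0.0.3 (expiry=6+2=8). clock=6
Op 6: insert d.com -> 10.0.0.3 (expiry=6+6=12). clock=6
Op 7: insert f.com -> 10.0.0.3 (expiry=6+6=12). clock=6
Op 8: tick 2 -> clock=8. purged={a.com}
Op 9: tick 2 -> clock=10.
Op 10: tick 1 -> clock=11.
Op 11: insert c.com -> 10.0.0.1 (expiry=11+6=17). clock=11
Op 12: tick 3 -> clock=14. purged={d.com,f.com}
Op 13: tick 3 -> clock=17. purged={c.com}
Op 14: insert f.com -> 10.0.0.1 (expiry=17+6=23). clock=17
Op 15: tick 2 -> clock=19.
Op 16: tick 1 -> clock=20.
Op 17: insert a.com -> 10.0.0.1 (expiry=20+4=24). clock=20
lookup b.com: not in cache (expired or never inserted)

Answer: NXDOMAIN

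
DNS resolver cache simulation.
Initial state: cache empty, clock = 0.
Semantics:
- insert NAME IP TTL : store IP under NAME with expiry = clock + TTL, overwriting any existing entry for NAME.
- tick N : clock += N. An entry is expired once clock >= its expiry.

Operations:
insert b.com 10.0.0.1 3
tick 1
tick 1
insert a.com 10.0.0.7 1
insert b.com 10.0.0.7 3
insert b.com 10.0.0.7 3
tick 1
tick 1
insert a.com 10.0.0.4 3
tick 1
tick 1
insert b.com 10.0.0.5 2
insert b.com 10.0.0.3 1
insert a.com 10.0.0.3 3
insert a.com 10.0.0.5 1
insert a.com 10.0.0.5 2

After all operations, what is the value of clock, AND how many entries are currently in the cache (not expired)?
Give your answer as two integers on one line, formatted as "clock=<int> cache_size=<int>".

Op 1: insert b.com -> 10.0.0.1 (expiry=0+3=3). clock=0
Op 2: tick 1 -> clock=1.
Op 3: tick 1 -> clock=2.
Op 4: insert a.com -> 10.0.0.7 (expiry=2+1=3). clock=2
Op 5: insert b.com -> 10.0.0.7 (expiry=2+3=5). clock=2
Op 6: insert b.com -> 10.0.0.7 (expiry=2+3=5). clock=2
Op 7: tick 1 -> clock=3. purged={a.com}
Op 8: tick 1 -> clock=4.
Op 9: insert a.com -> 10.0.0.4 (expiry=4+3=7). clock=4
Op 10: tick 1 -> clock=5. purged={b.com}
Op 11: tick 1 -> clock=6.
Op 12: insert b.com -> 10.0.0.5 (expiry=6+2=8). clock=6
Op 13: insert b.com -> 10.0.0.3 (expiry=6+1=7). clock=6
Op 14: insert a.com -> 10.0.0.3 (expiry=6+3=9). clock=6
Op 15: insert a.com -> 10.0.0.5 (expiry=6+1=7). clock=6
Op 16: insert a.com -> 10.0.0.5 (expiry=6+2=8). clock=6
Final clock = 6
Final cache (unexpired): {a.com,b.com} -> size=2

Answer: clock=6 cache_size=2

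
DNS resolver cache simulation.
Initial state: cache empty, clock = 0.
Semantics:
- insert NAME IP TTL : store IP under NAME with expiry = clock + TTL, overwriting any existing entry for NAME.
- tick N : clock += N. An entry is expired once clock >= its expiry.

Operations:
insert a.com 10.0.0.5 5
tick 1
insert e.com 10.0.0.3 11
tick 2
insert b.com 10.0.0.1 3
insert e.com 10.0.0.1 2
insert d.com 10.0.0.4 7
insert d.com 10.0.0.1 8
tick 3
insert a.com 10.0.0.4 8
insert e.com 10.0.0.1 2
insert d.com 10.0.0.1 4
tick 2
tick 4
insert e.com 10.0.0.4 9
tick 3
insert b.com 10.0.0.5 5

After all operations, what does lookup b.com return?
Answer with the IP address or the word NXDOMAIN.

Op 1: insert a.com -> 10.0.0.5 (expiry=0+5=5). clock=0
Op 2: tick 1 -> clock=1.
Op 3: insert e.com -> 10.0.0.3 (expiry=1+11=12). clock=1
Op 4: tick 2 -> clock=3.
Op 5: insert b.com -> 10.0.0.1 (expiry=3+3=6). clock=3
Op 6: insert e.com -> 10.0.0.1 (expiry=3+2=5). clock=3
Op 7: insert d.com -> 10.0.0.4 (expiry=3+7=10). clock=3
Op 8: insert d.com -> 10.0.0.1 (expiry=3+8=11). clock=3
Op 9: tick 3 -> clock=6. purged={a.com,b.com,e.com}
Op 10: insert a.com -> 10.0.0.4 (expiry=6+8=14). clock=6
Op 11: insert e.com -> 10.0.0.1 (expiry=6+2=8). clock=6
Op 12: insert d.com -> 10.0.0.1 (expiry=6+4=10). clock=6
Op 13: tick 2 -> clock=8. purged={e.com}
Op 14: tick 4 -> clock=12. purged={d.com}
Op 15: insert e.com -> 10.0.0.4 (expiry=12+9=21). clock=12
Op 16: tick 3 -> clock=15. purged={a.com}
Op 17: insert b.com -> 10.0.0.5 (expiry=15+5=20). clock=15
lookup b.com: present, ip=10.0.0.5 expiry=20 > clock=15

Answer: 10.0.0.5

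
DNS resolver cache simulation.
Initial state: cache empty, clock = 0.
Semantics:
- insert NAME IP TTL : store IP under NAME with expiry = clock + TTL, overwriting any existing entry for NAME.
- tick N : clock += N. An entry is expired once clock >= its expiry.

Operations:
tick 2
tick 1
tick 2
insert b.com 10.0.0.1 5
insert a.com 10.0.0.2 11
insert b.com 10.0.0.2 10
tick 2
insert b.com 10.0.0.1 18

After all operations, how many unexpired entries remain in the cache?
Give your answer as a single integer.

Op 1: tick 2 -> clock=2.
Op 2: tick 1 -> clock=3.
Op 3: tick 2 -> clock=5.
Op 4: insert b.com -> 10.0.0.1 (expiry=5+5=10). clock=5
Op 5: insert a.com -> 10.0.0.2 (expiry=5+11=16). clock=5
Op 6: insert b.com -> 10.0.0.2 (expiry=5+10=15). clock=5
Op 7: tick 2 -> clock=7.
Op 8: insert b.com -> 10.0.0.1 (expiry=7+18=25). clock=7
Final cache (unexpired): {a.com,b.com} -> size=2

Answer: 2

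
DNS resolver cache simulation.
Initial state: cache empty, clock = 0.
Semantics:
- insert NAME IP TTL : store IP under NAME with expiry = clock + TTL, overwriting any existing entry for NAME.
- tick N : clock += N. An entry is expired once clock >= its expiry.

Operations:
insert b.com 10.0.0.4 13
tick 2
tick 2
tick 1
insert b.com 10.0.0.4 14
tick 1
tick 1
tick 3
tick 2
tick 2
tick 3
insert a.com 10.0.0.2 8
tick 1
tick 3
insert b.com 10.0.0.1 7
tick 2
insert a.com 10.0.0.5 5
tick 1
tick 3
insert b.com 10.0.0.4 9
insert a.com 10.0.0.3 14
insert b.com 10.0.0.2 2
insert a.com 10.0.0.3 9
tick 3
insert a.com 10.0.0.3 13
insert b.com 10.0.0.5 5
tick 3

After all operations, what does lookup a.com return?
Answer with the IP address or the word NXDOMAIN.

Op 1: insert b.com -> 10.0.0.4 (expiry=0+13=13). clock=0
Op 2: tick 2 -> clock=2.
Op 3: tick 2 -> clock=4.
Op 4: tick 1 -> clock=5.
Op 5: insert b.com -> 10.0.0.4 (expiry=5+14=19). clock=5
Op 6: tick 1 -> clock=6.
Op 7: tick 1 -> clock=7.
Op 8: tick 3 -> clock=10.
Op 9: tick 2 -> clock=12.
Op 10: tick 2 -> clock=14.
Op 11: tick 3 -> clock=17.
Op 12: insert a.com -> 10.0.0.2 (expiry=17+8=25). clock=17
Op 13: tick 1 -> clock=18.
Op 14: tick 3 -> clock=21. purged={b.com}
Op 15: insert b.com -> 10.0.0.1 (expiry=21+7=28). clock=21
Op 16: tick 2 -> clock=23.
Op 17: insert a.com -> 10.0.0.5 (expiry=23+5=28). clock=23
Op 18: tick 1 -> clock=24.
Op 19: tick 3 -> clock=27.
Op 20: insert b.com -> 10.0.0.4 (expiry=27+9=36). clock=27
Op 21: insert a.com -> 10.0.0.3 (expiry=27+14=41). clock=27
Op 22: insert b.com -> 10.0.0.2 (expiry=27+2=29). clock=27
Op 23: insert a.com -> 10.0.0.3 (expiry=27+9=36). clock=27
Op 24: tick 3 -> clock=30. purged={b.com}
Op 25: insert a.com -> 10.0.0.3 (expiry=30+13=43). clock=30
Op 26: insert b.com -> 10.0.0.5 (expiry=30+5=35). clock=30
Op 27: tick 3 -> clock=33.
lookup a.com: present, ip=10.0.0.3 expiry=43 > clock=33

Answer: 10.0.0.3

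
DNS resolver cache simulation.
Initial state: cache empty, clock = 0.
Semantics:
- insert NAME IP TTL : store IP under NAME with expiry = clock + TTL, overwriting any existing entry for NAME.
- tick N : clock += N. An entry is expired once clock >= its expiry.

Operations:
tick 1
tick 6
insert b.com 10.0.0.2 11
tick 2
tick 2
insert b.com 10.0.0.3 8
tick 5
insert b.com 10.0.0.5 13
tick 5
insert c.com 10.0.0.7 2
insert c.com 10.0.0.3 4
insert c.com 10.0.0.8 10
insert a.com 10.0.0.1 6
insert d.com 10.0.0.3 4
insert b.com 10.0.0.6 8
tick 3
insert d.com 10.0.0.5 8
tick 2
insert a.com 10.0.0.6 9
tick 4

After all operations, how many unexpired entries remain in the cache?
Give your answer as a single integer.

Op 1: tick 1 -> clock=1.
Op 2: tick 6 -> clock=7.
Op 3: insert b.com -> 10.0.0.2 (expiry=7+11=18). clock=7
Op 4: tick 2 -> clock=9.
Op 5: tick 2 -> clock=11.
Op 6: insert b.com -> 10.0.0.3 (expiry=11+8=19). clock=11
Op 7: tick 5 -> clock=16.
Op 8: insert b.com -> 10.0.0.5 (expiry=16+13=29). clock=16
Op 9: tick 5 -> clock=21.
Op 10: insert c.com -> 10.0.0.7 (expiry=21+2=23). clock=21
Op 11: insert c.com -> 10.0.0.3 (expiry=21+4=25). clock=21
Op 12: insert c.com -> 10.0.0.8 (expiry=21+10=31). clock=21
Op 13: insert a.com -> 10.0.0.1 (expiry=21+6=27). clock=21
Op 14: insert d.com -> 10.0.0.3 (expiry=21+4=25). clock=21
Op 15: insert b.com -> 10.0.0.6 (expiry=21+8=29). clock=21
Op 16: tick 3 -> clock=24.
Op 17: insert d.com -> 10.0.0.5 (expiry=24+8=32). clock=24
Op 18: tick 2 -> clock=26.
Op 19: insert a.com -> 10.0.0.6 (expiry=26+9=35). clock=26
Op 20: tick 4 -> clock=30. purged={b.com}
Final cache (unexpired): {a.com,c.com,d.com} -> size=3

Answer: 3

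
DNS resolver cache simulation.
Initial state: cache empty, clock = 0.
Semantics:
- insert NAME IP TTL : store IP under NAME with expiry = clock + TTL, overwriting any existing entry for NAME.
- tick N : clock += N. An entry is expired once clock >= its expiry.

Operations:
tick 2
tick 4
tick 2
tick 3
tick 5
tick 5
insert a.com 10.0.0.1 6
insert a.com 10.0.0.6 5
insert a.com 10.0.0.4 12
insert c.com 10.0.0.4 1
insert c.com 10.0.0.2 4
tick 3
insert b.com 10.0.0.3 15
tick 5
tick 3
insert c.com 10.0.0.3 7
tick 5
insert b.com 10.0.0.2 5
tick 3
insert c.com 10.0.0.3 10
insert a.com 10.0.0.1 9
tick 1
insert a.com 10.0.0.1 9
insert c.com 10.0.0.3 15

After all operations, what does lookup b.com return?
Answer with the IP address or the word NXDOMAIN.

Answer: 10.0.0.2

Derivation:
Op 1: tick 2 -> clock=2.
Op 2: tick 4 -> clock=6.
Op 3: tick 2 -> clock=8.
Op 4: tick 3 -> clock=11.
Op 5: tick 5 -> clock=16.
Op 6: tick 5 -> clock=21.
Op 7: insert a.com -> 10.0.0.1 (expiry=21+6=27). clock=21
Op 8: insert a.com -> 10.0.0.6 (expiry=21+5=26). clock=21
Op 9: insert a.com -> 10.0.0.4 (expiry=21+12=33). clock=21
Op 10: insert c.com -> 10.0.0.4 (expiry=21+1=22). clock=21
Op 11: insert c.com -> 10.0.0.2 (expiry=21+4=25). clock=21
Op 12: tick 3 -> clock=24.
Op 13: insert b.com -> 10.0.0.3 (expiry=24+15=39). clock=24
Op 14: tick 5 -> clock=29. purged={c.com}
Op 15: tick 3 -> clock=32.
Op 16: insert c.com -> 10.0.0.3 (expiry=32+7=39). clock=32
Op 17: tick 5 -> clock=37. purged={a.com}
Op 18: insert b.com -> 10.0.0.2 (expiry=37+5=42). clock=37
Op 19: tick 3 -> clock=40. purged={c.com}
Op 20: insert c.com -> 10.0.0.3 (expiry=40+10=50). clock=40
Op 21: insert a.com -> 10.0.0.1 (expiry=40+9=49). clock=40
Op 22: tick 1 -> clock=41.
Op 23: insert a.com -> 10.0.0.1 (expiry=41+9=50). clock=41
Op 24: insert c.com -> 10.0.0.3 (expiry=41+15=56). clock=41
lookup b.com: present, ip=10.0.0.2 expiry=42 > clock=41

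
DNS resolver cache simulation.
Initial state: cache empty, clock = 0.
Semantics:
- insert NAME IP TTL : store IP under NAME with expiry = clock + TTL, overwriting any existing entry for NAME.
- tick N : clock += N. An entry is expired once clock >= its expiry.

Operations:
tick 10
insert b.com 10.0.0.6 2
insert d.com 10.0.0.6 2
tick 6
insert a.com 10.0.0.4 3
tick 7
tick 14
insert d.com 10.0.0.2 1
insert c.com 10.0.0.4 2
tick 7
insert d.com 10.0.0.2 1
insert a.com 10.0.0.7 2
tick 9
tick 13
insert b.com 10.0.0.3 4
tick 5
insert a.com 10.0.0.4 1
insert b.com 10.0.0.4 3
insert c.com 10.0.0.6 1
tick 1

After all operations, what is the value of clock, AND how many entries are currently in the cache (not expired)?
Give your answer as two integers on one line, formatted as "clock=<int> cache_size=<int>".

Answer: clock=72 cache_size=1

Derivation:
Op 1: tick 10 -> clock=10.
Op 2: insert b.com -> 10.0.0.6 (expiry=10+2=12). clock=10
Op 3: insert d.com -> 10.0.0.6 (expiry=10+2=12). clock=10
Op 4: tick 6 -> clock=16. purged={b.com,d.com}
Op 5: insert a.com -> 10.0.0.4 (expiry=16+3=19). clock=16
Op 6: tick 7 -> clock=23. purged={a.com}
Op 7: tick 14 -> clock=37.
Op 8: insert d.com -> 10.0.0.2 (expiry=37+1=38). clock=37
Op 9: insert c.com -> 10.0.0.4 (expiry=37+2=39). clock=37
Op 10: tick 7 -> clock=44. purged={c.com,d.com}
Op 11: insert d.com -> 10.0.0.2 (expiry=44+1=45). clock=44
Op 12: insert a.com -> 10.0.0.7 (expiry=44+2=46). clock=44
Op 13: tick 9 -> clock=53. purged={a.com,d.com}
Op 14: tick 13 -> clock=66.
Op 15: insert b.com -> 10.0.0.3 (expiry=66+4=70). clock=66
Op 16: tick 5 -> clock=71. purged={b.com}
Op 17: insert a.com -> 10.0.0.4 (expiry=71+1=72). clock=71
Op 18: insert b.com -> 10.0.0.4 (expiry=71+3=74). clock=71
Op 19: insert c.com -> 10.0.0.6 (expiry=71+1=72). clock=71
Op 20: tick 1 -> clock=72. purged={a.com,c.com}
Final clock = 72
Final cache (unexpired): {b.com} -> size=1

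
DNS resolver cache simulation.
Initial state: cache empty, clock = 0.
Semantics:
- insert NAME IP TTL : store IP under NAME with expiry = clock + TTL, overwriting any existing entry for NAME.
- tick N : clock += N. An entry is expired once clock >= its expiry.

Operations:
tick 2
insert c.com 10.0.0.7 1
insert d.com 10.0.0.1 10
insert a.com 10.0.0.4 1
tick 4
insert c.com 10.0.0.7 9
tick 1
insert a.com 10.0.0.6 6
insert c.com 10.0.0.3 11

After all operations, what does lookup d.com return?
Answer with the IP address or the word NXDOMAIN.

Op 1: tick 2 -> clock=2.
Op 2: insert c.com -> 10.0.0.7 (expiry=2+1=3). clock=2
Op 3: insert d.com -> 10.0.0.1 (expiry=2+10=12). clock=2
Op 4: insert a.com -> 10.0.0.4 (expiry=2+1=3). clock=2
Op 5: tick 4 -> clock=6. purged={a.com,c.com}
Op 6: insert c.com -> 10.0.0.7 (expiry=6+9=15). clock=6
Op 7: tick 1 -> clock=7.
Op 8: insert a.com -> 10.0.0.6 (expiry=7+6=13). clock=7
Op 9: insert c.com -> 10.0.0.3 (expiry=7+11=18). clock=7
lookup d.com: present, ip=10.0.0.1 expiry=12 > clock=7

Answer: 10.0.0.1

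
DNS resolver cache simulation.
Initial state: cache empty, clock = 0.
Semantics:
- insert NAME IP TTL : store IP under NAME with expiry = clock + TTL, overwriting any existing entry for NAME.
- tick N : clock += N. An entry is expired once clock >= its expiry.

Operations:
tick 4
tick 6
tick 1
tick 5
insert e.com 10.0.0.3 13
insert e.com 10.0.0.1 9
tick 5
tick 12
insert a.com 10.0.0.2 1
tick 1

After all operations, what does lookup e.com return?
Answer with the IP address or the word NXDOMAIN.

Answer: NXDOMAIN

Derivation:
Op 1: tick 4 -> clock=4.
Op 2: tick 6 -> clock=10.
Op 3: tick 1 -> clock=11.
Op 4: tick 5 -> clock=16.
Op 5: insert e.com -> 10.0.0.3 (expiry=16+13=29). clock=16
Op 6: insert e.com -> 10.0.0.1 (expiry=16+9=25). clock=16
Op 7: tick 5 -> clock=21.
Op 8: tick 12 -> clock=33. purged={e.com}
Op 9: insert a.com -> 10.0.0.2 (expiry=33+1=34). clock=33
Op 10: tick 1 -> clock=34. purged={a.com}
lookup e.com: not in cache (expired or never inserted)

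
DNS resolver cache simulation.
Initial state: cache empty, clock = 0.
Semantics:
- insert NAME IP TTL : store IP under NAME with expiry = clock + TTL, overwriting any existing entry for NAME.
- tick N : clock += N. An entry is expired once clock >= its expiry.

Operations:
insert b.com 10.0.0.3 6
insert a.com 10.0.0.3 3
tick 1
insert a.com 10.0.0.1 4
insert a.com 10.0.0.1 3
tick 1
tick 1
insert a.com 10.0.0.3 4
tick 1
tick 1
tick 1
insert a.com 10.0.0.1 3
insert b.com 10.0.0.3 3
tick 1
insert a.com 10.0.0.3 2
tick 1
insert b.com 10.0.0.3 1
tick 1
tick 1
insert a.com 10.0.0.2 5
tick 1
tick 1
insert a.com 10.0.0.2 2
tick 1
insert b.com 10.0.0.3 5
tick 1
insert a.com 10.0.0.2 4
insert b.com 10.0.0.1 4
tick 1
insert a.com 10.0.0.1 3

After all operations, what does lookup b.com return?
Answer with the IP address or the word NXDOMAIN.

Answer: 10.0.0.1

Derivation:
Op 1: insert b.com -> 10.0.0.3 (expiry=0+6=6). clock=0
Op 2: insert a.com -> 10.0.0.3 (expiry=0+3=3). clock=0
Op 3: tick 1 -> clock=1.
Op 4: insert a.com -> 10.0.0.1 (expiry=1+4=5). clock=1
Op 5: insert a.com -> 10.0.0.1 (expiry=1+3=4). clock=1
Op 6: tick 1 -> clock=2.
Op 7: tick 1 -> clock=3.
Op 8: insert a.com -> 10.0.0.3 (expiry=3+4=7). clock=3
Op 9: tick 1 -> clock=4.
Op 10: tick 1 -> clock=5.
Op 11: tick 1 -> clock=6. purged={b.com}
Op 12: insert a.com -> 10.0.0.1 (expiry=6+3=9). clock=6
Op 13: insert b.com -> 10.0.0.3 (expiry=6+3=9). clock=6
Op 14: tick 1 -> clock=7.
Op 15: insert a.com -> 10.0.0.3 (expiry=7+2=9). clock=7
Op 16: tick 1 -> clock=8.
Op 17: insert b.com -> 10.0.0.3 (expiry=8+1=9). clock=8
Op 18: tick 1 -> clock=9. purged={a.com,b.com}
Op 19: tick 1 -> clock=10.
Op 20: insert a.com -> 10.0.0.2 (expiry=10+5=15). clock=10
Op 21: tick 1 -> clock=11.
Op 22: tick 1 -> clock=12.
Op 23: insert a.com -> 10.0.0.2 (expiry=12+2=14). clock=12
Op 24: tick 1 -> clock=13.
Op 25: insert b.com -> 10.0.0.3 (expiry=13+5=18). clock=13
Op 26: tick 1 -> clock=14. purged={a.com}
Op 27: insert a.com -> 10.0.0.2 (expiry=14+4=18). clock=14
Op 28: insert b.com -> 10.0.0.1 (expiry=14+4=18). clock=14
Op 29: tick 1 -> clock=15.
Op 30: insert a.com -> 10.0.0.1 (expiry=15+3=18). clock=15
lookup b.com: present, ip=10.0.0.1 expiry=18 > clock=15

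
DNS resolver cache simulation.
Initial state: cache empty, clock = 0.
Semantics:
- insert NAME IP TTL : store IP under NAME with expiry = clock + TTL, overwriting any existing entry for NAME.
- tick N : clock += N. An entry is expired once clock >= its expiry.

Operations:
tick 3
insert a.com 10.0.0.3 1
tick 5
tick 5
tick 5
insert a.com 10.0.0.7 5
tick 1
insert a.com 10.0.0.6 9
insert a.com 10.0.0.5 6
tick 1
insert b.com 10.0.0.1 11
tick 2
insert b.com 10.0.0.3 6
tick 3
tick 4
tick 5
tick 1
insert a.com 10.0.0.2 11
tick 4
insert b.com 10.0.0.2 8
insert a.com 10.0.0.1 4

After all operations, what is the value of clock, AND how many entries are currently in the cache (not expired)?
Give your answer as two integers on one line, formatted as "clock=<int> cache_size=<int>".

Answer: clock=39 cache_size=2

Derivation:
Op 1: tick 3 -> clock=3.
Op 2: insert a.com -> 10.0.0.3 (expiry=3+1=4). clock=3
Op 3: tick 5 -> clock=8. purged={a.com}
Op 4: tick 5 -> clock=13.
Op 5: tick 5 -> clock=18.
Op 6: insert a.com -> 10.0.0.7 (expiry=18+5=23). clock=18
Op 7: tick 1 -> clock=19.
Op 8: insert a.com -> 10.0.0.6 (expiry=19+9=28). clock=19
Op 9: insert a.com -> 10.0.0.5 (expiry=19+6=25). clock=19
Op 10: tick 1 -> clock=20.
Op 11: insert b.com -> 10.0.0.1 (expiry=20+11=31). clock=20
Op 12: tick 2 -> clock=22.
Op 13: insert b.com -> 10.0.0.3 (expiry=22+6=28). clock=22
Op 14: tick 3 -> clock=25. purged={a.com}
Op 15: tick 4 -> clock=29. purged={b.com}
Op 16: tick 5 -> clock=34.
Op 17: tick 1 -> clock=35.
Op 18: insert a.com -> 10.0.0.2 (expiry=35+11=46). clock=35
Op 19: tick 4 -> clock=39.
Op 20: insert b.com -> 10.0.0.2 (expiry=39+8=47). clock=39
Op 21: insert a.com -> 10.0.0.1 (expiry=39+4=43). clock=39
Final clock = 39
Final cache (unexpired): {a.com,b.com} -> size=2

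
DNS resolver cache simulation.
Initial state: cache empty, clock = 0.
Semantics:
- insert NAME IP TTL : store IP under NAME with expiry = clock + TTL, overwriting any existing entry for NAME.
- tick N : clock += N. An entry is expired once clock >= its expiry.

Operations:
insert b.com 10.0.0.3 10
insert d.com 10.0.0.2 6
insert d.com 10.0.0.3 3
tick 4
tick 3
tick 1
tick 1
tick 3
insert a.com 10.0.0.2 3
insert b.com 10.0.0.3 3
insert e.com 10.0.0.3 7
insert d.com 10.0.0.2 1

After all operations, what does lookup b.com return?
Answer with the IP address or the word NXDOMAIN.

Answer: 10.0.0.3

Derivation:
Op 1: insert b.com -> 10.0.0.3 (expiry=0+10=10). clock=0
Op 2: insert d.com -> 10.0.0.2 (expiry=0+6=6). clock=0
Op 3: insert d.com -> 10.0.0.3 (expiry=0+3=3). clock=0
Op 4: tick 4 -> clock=4. purged={d.com}
Op 5: tick 3 -> clock=7.
Op 6: tick 1 -> clock=8.
Op 7: tick 1 -> clock=9.
Op 8: tick 3 -> clock=12. purged={b.com}
Op 9: insert a.com -> 10.0.0.2 (expiry=12+3=15). clock=12
Op 10: insert b.com -> 10.0.0.3 (expiry=12+3=15). clock=12
Op 11: insert e.com -> 10.0.0.3 (expiry=12+7=19). clock=12
Op 12: insert d.com -> 10.0.0.2 (expiry=12+1=13). clock=12
lookup b.com: present, ip=10.0.0.3 expiry=15 > clock=12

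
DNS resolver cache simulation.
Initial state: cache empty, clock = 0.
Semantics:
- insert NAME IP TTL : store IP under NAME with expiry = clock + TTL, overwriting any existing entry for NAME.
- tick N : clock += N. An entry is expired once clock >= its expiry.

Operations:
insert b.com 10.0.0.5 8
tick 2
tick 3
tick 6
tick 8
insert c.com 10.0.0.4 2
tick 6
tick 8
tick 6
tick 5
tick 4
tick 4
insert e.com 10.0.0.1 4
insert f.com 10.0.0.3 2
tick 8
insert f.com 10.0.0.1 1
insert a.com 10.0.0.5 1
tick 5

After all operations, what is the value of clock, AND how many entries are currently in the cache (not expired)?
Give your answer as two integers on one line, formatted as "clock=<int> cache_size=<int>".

Op 1: insert b.com -> 10.0.0.5 (expiry=0+8=8). clock=0
Op 2: tick 2 -> clock=2.
Op 3: tick 3 -> clock=5.
Op 4: tick 6 -> clock=11. purged={b.com}
Op 5: tick 8 -> clock=19.
Op 6: insert c.com -> 10.0.0.4 (expiry=19+2=21). clock=19
Op 7: tick 6 -> clock=25. purged={c.com}
Op 8: tick 8 -> clock=33.
Op 9: tick 6 -> clock=39.
Op 10: tick 5 -> clock=44.
Op 11: tick 4 -> clock=48.
Op 12: tick 4 -> clock=52.
Op 13: insert e.com -> 10.0.0.1 (expiry=52+4=56). clock=52
Op 14: insert f.com -> 10.0.0.3 (expiry=52+2=54). clock=52
Op 15: tick 8 -> clock=60. purged={e.com,f.com}
Op 16: insert f.com -> 10.0.0.1 (expiry=60+1=61). clock=60
Op 17: insert a.com -> 10.0.0.5 (expiry=60+1=61). clock=60
Op 18: tick 5 -> clock=65. purged={a.com,f.com}
Final clock = 65
Final cache (unexpired): {} -> size=0

Answer: clock=65 cache_size=0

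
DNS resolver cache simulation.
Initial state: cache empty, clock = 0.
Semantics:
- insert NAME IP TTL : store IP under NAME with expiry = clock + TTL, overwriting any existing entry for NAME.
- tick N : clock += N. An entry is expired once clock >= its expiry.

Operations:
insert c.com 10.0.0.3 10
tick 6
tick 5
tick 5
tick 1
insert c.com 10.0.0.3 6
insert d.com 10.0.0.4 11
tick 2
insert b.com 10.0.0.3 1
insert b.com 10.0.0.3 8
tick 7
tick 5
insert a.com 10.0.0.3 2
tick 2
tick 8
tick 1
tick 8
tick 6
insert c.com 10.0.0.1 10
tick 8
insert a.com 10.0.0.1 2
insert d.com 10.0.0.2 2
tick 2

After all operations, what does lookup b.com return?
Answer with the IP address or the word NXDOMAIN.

Op 1: insert c.com -> 10.0.0.3 (expiry=0+10=10). clock=0
Op 2: tick 6 -> clock=6.
Op 3: tick 5 -> clock=11. purged={c.com}
Op 4: tick 5 -> clock=16.
Op 5: tick 1 -> clock=17.
Op 6: insert c.com -> 10.0.0.3 (expiry=17+6=23). clock=17
Op 7: insert d.com -> 10.0.0.4 (expiry=17+11=28). clock=17
Op 8: tick 2 -> clock=19.
Op 9: insert b.com -> 10.0.0.3 (expiry=19+1=20). clock=19
Op 10: insert b.com -> 10.0.0.3 (expiry=19+8=27). clock=19
Op 11: tick 7 -> clock=26. purged={c.com}
Op 12: tick 5 -> clock=31. purged={b.com,d.com}
Op 13: insert a.com -> 10.0.0.3 (expiry=31+2=33). clock=31
Op 14: tick 2 -> clock=33. purged={a.com}
Op 15: tick 8 -> clock=41.
Op 16: tick 1 -> clock=42.
Op 17: tick 8 -> clock=50.
Op 18: tick 6 -> clock=56.
Op 19: insert c.com -> 10.0.0.1 (expiry=56+10=66). clock=56
Op 20: tick 8 -> clock=64.
Op 21: insert a.com -> 10.0.0.1 (expiry=64+2=66). clock=64
Op 22: insert d.com -> 10.0.0.2 (expiry=64+2=66). clock=64
Op 23: tick 2 -> clock=66. purged={a.com,c.com,d.com}
lookup b.com: not in cache (expired or never inserted)

Answer: NXDOMAIN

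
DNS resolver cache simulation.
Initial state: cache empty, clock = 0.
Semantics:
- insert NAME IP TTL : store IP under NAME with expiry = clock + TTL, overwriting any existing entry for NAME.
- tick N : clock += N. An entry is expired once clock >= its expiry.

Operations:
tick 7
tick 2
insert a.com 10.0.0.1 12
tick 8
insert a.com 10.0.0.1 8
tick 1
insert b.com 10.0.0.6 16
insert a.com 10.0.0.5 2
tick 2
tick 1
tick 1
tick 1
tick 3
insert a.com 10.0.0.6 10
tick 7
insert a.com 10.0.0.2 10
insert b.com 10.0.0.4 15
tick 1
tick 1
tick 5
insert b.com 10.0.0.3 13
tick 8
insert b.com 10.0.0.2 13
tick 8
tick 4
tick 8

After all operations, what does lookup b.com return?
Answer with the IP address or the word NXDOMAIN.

Op 1: tick 7 -> clock=7.
Op 2: tick 2 -> clock=9.
Op 3: insert a.com -> 10.0.0.1 (expiry=9+12=21). clock=9
Op 4: tick 8 -> clock=17.
Op 5: insert a.com -> 10.0.0.1 (expiry=17+8=25). clock=17
Op 6: tick 1 -> clock=18.
Op 7: insert b.com -> 10.0.0.6 (expiry=18+16=34). clock=18
Op 8: insert a.com -> 10.0.0.5 (expiry=18+2=20). clock=18
Op 9: tick 2 -> clock=20. purged={a.com}
Op 10: tick 1 -> clock=21.
Op 11: tick 1 -> clock=22.
Op 12: tick 1 -> clock=23.
Op 13: tick 3 -> clock=26.
Op 14: insert a.com -> 10.0.0.6 (expiry=26+10=36). clock=26
Op 15: tick 7 -> clock=33.
Op 16: insert a.com -> 10.0.0.2 (expiry=33+10=43). clock=33
Op 17: insert b.com -> 10.0.0.4 (expiry=33+15=48). clock=33
Op 18: tick 1 -> clock=34.
Op 19: tick 1 -> clock=35.
Op 20: tick 5 -> clock=40.
Op 21: insert b.com -> 10.0.0.3 (expiry=40+13=53). clock=40
Op 22: tick 8 -> clock=48. purged={a.com}
Op 23: insert b.com -> 10.0.0.2 (expiry=48+13=61). clock=48
Op 24: tick 8 -> clock=56.
Op 25: tick 4 -> clock=60.
Op 26: tick 8 -> clock=68. purged={b.com}
lookup b.com: not in cache (expired or never inserted)

Answer: NXDOMAIN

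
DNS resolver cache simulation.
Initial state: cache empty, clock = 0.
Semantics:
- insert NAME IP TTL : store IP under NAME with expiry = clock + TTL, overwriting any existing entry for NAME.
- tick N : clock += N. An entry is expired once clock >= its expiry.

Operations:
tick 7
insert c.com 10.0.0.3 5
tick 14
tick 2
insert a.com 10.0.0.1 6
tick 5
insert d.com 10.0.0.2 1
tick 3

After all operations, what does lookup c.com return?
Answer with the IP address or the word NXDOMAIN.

Answer: NXDOMAIN

Derivation:
Op 1: tick 7 -> clock=7.
Op 2: insert c.com -> 10.0.0.3 (expiry=7+5=12). clock=7
Op 3: tick 14 -> clock=21. purged={c.com}
Op 4: tick 2 -> clock=23.
Op 5: insert a.com -> 10.0.0.1 (expiry=23+6=29). clock=23
Op 6: tick 5 -> clock=28.
Op 7: insert d.com -> 10.0.0.2 (expiry=28+1=29). clock=28
Op 8: tick 3 -> clock=31. purged={a.com,d.com}
lookup c.com: not in cache (expired or never inserted)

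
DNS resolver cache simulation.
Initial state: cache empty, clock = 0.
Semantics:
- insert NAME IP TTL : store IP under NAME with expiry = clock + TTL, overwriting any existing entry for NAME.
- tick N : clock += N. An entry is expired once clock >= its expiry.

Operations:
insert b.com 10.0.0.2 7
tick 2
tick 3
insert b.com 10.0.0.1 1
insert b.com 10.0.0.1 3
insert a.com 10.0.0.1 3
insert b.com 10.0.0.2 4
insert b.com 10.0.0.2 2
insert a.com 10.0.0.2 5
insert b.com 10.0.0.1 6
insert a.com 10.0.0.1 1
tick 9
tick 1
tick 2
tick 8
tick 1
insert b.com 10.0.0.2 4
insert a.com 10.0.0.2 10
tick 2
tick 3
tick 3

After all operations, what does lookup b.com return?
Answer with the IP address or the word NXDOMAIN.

Answer: NXDOMAIN

Derivation:
Op 1: insert b.com -> 10.0.0.2 (expiry=0+7=7). clock=0
Op 2: tick 2 -> clock=2.
Op 3: tick 3 -> clock=5.
Op 4: insert b.com -> 10.0.0.1 (expiry=5+1=6). clock=5
Op 5: insert b.com -> 10.0.0.1 (expiry=5+3=8). clock=5
Op 6: insert a.com -> 10.0.0.1 (expiry=5+3=8). clock=5
Op 7: insert b.com -> 10.0.0.2 (expiry=5+4=9). clock=5
Op 8: insert b.com -> 10.0.0.2 (expiry=5+2=7). clock=5
Op 9: insert a.com -> 10.0.0.2 (expiry=5+5=10). clock=5
Op 10: insert b.com -> 10.0.0.1 (expiry=5+6=11). clock=5
Op 11: insert a.com -> 10.0.0.1 (expiry=5+1=6). clock=5
Op 12: tick 9 -> clock=14. purged={a.com,b.com}
Op 13: tick 1 -> clock=15.
Op 14: tick 2 -> clock=17.
Op 15: tick 8 -> clock=25.
Op 16: tick 1 -> clock=26.
Op 17: insert b.com -> 10.0.0.2 (expiry=26+4=30). clock=26
Op 18: insert a.com -> 10.0.0.2 (expiry=26+10=36). clock=26
Op 19: tick 2 -> clock=28.
Op 20: tick 3 -> clock=31. purged={b.com}
Op 21: tick 3 -> clock=34.
lookup b.com: not in cache (expired or never inserted)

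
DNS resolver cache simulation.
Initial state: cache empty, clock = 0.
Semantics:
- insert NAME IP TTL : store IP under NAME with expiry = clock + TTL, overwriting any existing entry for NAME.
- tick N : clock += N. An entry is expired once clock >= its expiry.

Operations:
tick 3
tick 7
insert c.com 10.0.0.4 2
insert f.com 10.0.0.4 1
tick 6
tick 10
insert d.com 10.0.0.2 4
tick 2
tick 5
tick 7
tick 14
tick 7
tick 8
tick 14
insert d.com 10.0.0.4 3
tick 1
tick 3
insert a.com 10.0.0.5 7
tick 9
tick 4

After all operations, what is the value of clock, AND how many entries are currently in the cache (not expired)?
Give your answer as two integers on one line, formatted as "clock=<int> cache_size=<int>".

Answer: clock=100 cache_size=0

Derivation:
Op 1: tick 3 -> clock=3.
Op 2: tick 7 -> clock=10.
Op 3: insert c.com -> 10.0.0.4 (expiry=10+2=12). clock=10
Op 4: insert f.com -> 10.0.0.4 (expiry=10+1=11). clock=10
Op 5: tick 6 -> clock=16. purged={c.com,f.com}
Op 6: tick 10 -> clock=26.
Op 7: insert d.com -> 10.0.0.2 (expiry=26+4=30). clock=26
Op 8: tick 2 -> clock=28.
Op 9: tick 5 -> clock=33. purged={d.com}
Op 10: tick 7 -> clock=40.
Op 11: tick 14 -> clock=54.
Op 12: tick 7 -> clock=61.
Op 13: tick 8 -> clock=69.
Op 14: tick 14 -> clock=83.
Op 15: insert d.com -> 10.0.0.4 (expiry=83+3=86). clock=83
Op 16: tick 1 -> clock=84.
Op 17: tick 3 -> clock=87. purged={d.com}
Op 18: insert a.com -> 10.0.0.5 (expiry=87+7=94). clock=87
Op 19: tick 9 -> clock=96. purged={a.com}
Op 20: tick 4 -> clock=100.
Final clock = 100
Final cache (unexpired): {} -> size=0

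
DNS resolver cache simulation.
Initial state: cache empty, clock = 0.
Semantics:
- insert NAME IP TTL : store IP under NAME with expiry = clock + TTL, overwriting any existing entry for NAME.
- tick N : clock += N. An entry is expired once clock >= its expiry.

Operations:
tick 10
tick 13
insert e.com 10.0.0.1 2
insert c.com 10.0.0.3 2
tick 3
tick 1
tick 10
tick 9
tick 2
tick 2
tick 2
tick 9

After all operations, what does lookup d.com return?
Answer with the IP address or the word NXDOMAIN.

Answer: NXDOMAIN

Derivation:
Op 1: tick 10 -> clock=10.
Op 2: tick 13 -> clock=23.
Op 3: insert e.com -> 10.0.0.1 (expiry=23+2=25). clock=23
Op 4: insert c.com -> 10.0.0.3 (expiry=23+2=25). clock=23
Op 5: tick 3 -> clock=26. purged={c.com,e.com}
Op 6: tick 1 -> clock=27.
Op 7: tick 10 -> clock=37.
Op 8: tick 9 -> clock=46.
Op 9: tick 2 -> clock=48.
Op 10: tick 2 -> clock=50.
Op 11: tick 2 -> clock=52.
Op 12: tick 9 -> clock=61.
lookup d.com: not in cache (expired or never inserted)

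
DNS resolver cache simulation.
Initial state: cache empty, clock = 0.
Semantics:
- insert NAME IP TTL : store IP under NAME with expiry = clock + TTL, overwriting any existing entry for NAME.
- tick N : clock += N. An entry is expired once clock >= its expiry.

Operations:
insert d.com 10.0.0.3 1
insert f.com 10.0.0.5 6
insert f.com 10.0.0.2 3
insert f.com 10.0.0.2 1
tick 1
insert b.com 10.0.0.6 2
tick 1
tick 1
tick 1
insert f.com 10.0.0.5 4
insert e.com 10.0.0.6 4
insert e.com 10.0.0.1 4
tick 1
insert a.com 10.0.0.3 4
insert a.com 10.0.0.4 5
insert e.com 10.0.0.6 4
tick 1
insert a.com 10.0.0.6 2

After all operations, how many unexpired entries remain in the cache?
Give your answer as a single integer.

Op 1: insert d.com -> 10.0.0.3 (expiry=0+1=1). clock=0
Op 2: insert f.com -> 10.0.0.5 (expiry=0+6=6). clock=0
Op 3: insert f.com -> 10.0.0.2 (expiry=0+3=3). clock=0
Op 4: insert f.com -> 10.0.0.2 (expiry=0+1=1). clock=0
Op 5: tick 1 -> clock=1. purged={d.com,f.com}
Op 6: insert b.com -> 10.0.0.6 (expiry=1+2=3). clock=1
Op 7: tick 1 -> clock=2.
Op 8: tick 1 -> clock=3. purged={b.com}
Op 9: tick 1 -> clock=4.
Op 10: insert f.com -> 10.0.0.5 (expiry=4+4=8). clock=4
Op 11: insert e.com -> 10.0.0.6 (expiry=4+4=8). clock=4
Op 12: insert e.com -> 10.0.0.1 (expiry=4+4=8). clock=4
Op 13: tick 1 -> clock=5.
Op 14: insert a.com -> 10.0.0.3 (expiry=5+4=9). clock=5
Op 15: insert a.com -> 10.0.0.4 (expiry=5+5=10). clock=5
Op 16: insert e.com -> 10.0.0.6 (expiry=5+4=9). clock=5
Op 17: tick 1 -> clock=6.
Op 18: insert a.com -> 10.0.0.6 (expiry=6+2=8). clock=6
Final cache (unexpired): {a.com,e.com,f.com} -> size=3

Answer: 3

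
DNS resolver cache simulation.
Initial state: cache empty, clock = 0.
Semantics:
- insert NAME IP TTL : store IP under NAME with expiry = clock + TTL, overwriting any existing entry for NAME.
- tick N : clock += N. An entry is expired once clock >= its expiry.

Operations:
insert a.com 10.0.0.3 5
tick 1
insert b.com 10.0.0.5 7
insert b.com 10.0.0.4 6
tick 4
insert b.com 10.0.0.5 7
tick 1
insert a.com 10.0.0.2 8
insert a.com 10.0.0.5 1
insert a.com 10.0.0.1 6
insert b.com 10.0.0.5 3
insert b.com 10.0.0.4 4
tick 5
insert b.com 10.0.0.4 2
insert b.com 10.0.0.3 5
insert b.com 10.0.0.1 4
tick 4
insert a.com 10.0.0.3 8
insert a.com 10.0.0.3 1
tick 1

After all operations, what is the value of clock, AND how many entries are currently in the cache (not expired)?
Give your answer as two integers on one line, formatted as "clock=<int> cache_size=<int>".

Op 1: insert a.com -> 10.0.0.3 (expiry=0+5=5). clock=0
Op 2: tick 1 -> clock=1.
Op 3: insert b.com -> 10.0.0.5 (expiry=1+7=8). clock=1
Op 4: insert b.com -> 10.0.0.4 (expiry=1+6=7). clock=1
Op 5: tick 4 -> clock=5. purged={a.com}
Op 6: insert b.com -> 10.0.0.5 (expiry=5+7=12). clock=5
Op 7: tick 1 -> clock=6.
Op 8: insert a.com -> 10.0.0.2 (expiry=6+8=14). clock=6
Op 9: insert a.com -> 10.0.0.5 (expiry=6+1=7). clock=6
Op 10: insert a.com -> 10.0.0.1 (expiry=6+6=12). clock=6
Op 11: insert b.com -> 10.0.0.5 (expiry=6+3=9). clock=6
Op 12: insert b.com -> 10.0.0.4 (expiry=6+4=10). clock=6
Op 13: tick 5 -> clock=11. purged={b.com}
Op 14: insert b.com -> 10.0.0.4 (expiry=11+2=13). clock=11
Op 15: insert b.com -> 10.0.0.3 (expiry=11+5=16). clock=11
Op 16: insert b.com -> 10.0.0.1 (expiry=11+4=15). clock=11
Op 17: tick 4 -> clock=15. purged={a.com,b.com}
Op 18: insert a.com -> 10.0.0.3 (expiry=15+8=23). clock=15
Op 19: insert a.com -> 10.0.0.3 (expiry=15+1=16). clock=15
Op 20: tick 1 -> clock=16. purged={a.com}
Final clock = 16
Final cache (unexpired): {} -> size=0

Answer: clock=16 cache_size=0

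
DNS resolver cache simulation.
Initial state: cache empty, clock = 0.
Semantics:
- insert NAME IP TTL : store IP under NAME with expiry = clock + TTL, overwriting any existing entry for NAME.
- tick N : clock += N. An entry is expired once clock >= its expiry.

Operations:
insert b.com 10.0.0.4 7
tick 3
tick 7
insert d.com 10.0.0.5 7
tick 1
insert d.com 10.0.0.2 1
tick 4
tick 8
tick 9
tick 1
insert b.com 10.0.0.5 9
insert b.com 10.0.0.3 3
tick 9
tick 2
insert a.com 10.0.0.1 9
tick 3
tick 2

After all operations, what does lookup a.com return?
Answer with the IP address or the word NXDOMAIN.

Answer: 10.0.0.1

Derivation:
Op 1: insert b.com -> 10.0.0.4 (expiry=0+7=7). clock=0
Op 2: tick 3 -> clock=3.
Op 3: tick 7 -> clock=10. purged={b.com}
Op 4: insert d.com -> 10.0.0.5 (expiry=10+7=17). clock=10
Op 5: tick 1 -> clock=11.
Op 6: insert d.com -> 10.0.0.2 (expiry=11+1=12). clock=11
Op 7: tick 4 -> clock=15. purged={d.com}
Op 8: tick 8 -> clock=23.
Op 9: tick 9 -> clock=32.
Op 10: tick 1 -> clock=33.
Op 11: insert b.com -> 10.0.0.5 (expiry=33+9=42). clock=33
Op 12: insert b.com -> 10.0.0.3 (expiry=33+3=36). clock=33
Op 13: tick 9 -> clock=42. purged={b.com}
Op 14: tick 2 -> clock=44.
Op 15: insert a.com -> 10.0.0.1 (expiry=44+9=53). clock=44
Op 16: tick 3 -> clock=47.
Op 17: tick 2 -> clock=49.
lookup a.com: present, ip=10.0.0.1 expiry=53 > clock=49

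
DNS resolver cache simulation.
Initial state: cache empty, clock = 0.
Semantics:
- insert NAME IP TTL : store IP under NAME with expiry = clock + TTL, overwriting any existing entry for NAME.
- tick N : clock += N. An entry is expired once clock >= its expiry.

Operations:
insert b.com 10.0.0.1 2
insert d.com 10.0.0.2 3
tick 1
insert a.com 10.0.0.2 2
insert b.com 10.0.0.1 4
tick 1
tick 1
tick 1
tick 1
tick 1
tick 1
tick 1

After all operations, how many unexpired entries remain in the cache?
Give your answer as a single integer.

Op 1: insert b.com -> 10.0.0.1 (expiry=0+2=2). clock=0
Op 2: insert d.com -> 10.0.0.2 (expiry=0+3=3). clock=0
Op 3: tick 1 -> clock=1.
Op 4: insert a.com -> 10.0.0.2 (expiry=1+2=3). clock=1
Op 5: insert b.com -> 10.0.0.1 (expiry=1+4=5). clock=1
Op 6: tick 1 -> clock=2.
Op 7: tick 1 -> clock=3. purged={a.com,d.com}
Op 8: tick 1 -> clock=4.
Op 9: tick 1 -> clock=5. purged={b.com}
Op 10: tick 1 -> clock=6.
Op 11: tick 1 -> clock=7.
Op 12: tick 1 -> clock=8.
Final cache (unexpired): {} -> size=0

Answer: 0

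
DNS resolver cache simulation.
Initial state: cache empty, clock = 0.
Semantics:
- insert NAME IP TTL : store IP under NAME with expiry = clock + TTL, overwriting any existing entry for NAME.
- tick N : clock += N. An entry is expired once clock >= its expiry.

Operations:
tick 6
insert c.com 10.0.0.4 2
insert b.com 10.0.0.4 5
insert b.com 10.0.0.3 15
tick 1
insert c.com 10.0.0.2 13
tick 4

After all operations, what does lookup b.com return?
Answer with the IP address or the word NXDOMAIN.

Op 1: tick 6 -> clock=6.
Op 2: insert c.com -> 10.0.0.4 (expiry=6+2=8). clock=6
Op 3: insert b.com -> 10.0.0.4 (expiry=6+5=11). clock=6
Op 4: insert b.com -> 10.0.0.3 (expiry=6+15=21). clock=6
Op 5: tick 1 -> clock=7.
Op 6: insert c.com -> 10.0.0.2 (expiry=7+13=20). clock=7
Op 7: tick 4 -> clock=11.
lookup b.com: present, ip=10.0.0.3 expiry=21 > clock=11

Answer: 10.0.0.3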